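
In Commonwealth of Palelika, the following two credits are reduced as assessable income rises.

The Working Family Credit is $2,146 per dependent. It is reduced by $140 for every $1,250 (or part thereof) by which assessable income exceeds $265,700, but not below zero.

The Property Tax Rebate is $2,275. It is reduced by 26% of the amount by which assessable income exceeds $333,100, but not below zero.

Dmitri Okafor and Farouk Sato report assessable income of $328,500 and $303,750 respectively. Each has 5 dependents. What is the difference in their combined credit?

Dmitri ($328,500): Working Family Credit: base = 5 × $2,146 = $10,730. income exceeds $265,700 by $62,800, which is 51 full-or-partial $1,250 increments; reduction = 51 × $140 = $7,140, leaving $3,590. Property Tax Rebate: $328,500 is at or below the $333,100 threshold, so the full $2,275 applies. total $3,590 + $2,275 = $5,865
Farouk ($303,750): Working Family Credit: base = 5 × $2,146 = $10,730. income exceeds $265,700 by $38,050, which is 31 full-or-partial $1,250 increments; reduction = 31 × $140 = $4,340, leaving $6,390. Property Tax Rebate: $303,750 is at or below the $333,100 threshold, so the full $2,275 applies. total $6,390 + $2,275 = $8,665
Difference: |$5,865 − $8,665| = $2,800.

$2,800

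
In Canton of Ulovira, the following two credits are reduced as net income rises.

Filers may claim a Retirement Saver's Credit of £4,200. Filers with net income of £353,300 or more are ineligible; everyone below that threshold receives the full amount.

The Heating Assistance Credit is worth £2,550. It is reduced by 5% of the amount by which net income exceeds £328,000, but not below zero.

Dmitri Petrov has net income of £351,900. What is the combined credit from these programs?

£5,555

Retirement Saver's Credit: £351,900 is below the £353,300 cutoff, so the full £4,200 applies.
Heating Assistance Credit: 5% of the £23,900 excess over £328,000 is £1,195; credit = £2,550 − £1,195 = £1,355.
Total: £4,200 + £1,355 = £5,555.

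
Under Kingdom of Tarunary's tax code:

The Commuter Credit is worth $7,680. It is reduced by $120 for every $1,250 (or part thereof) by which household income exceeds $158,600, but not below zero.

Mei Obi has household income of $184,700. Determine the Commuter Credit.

Commuter Credit: income exceeds $158,600 by $26,100, which is 21 full-or-partial $1,250 increments; reduction = 21 × $120 = $2,520, leaving $5,160.

$5,160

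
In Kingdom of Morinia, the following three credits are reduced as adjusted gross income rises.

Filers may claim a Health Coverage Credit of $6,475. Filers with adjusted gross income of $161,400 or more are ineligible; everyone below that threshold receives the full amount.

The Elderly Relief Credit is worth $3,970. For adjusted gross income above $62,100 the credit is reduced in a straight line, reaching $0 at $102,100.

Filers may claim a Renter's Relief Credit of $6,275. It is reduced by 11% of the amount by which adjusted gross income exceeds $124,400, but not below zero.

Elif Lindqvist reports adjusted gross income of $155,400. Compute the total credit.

$9,340

Health Coverage Credit: $155,400 is below the $161,400 cutoff, so the full $6,475 applies.
Elderly Relief Credit: $155,400 is at or above $102,100, so the credit is $0.
Renter's Relief Credit: 11% of the $31,000 excess over $124,400 is $3,410; credit = $6,275 − $3,410 = $2,865.
Total: $6,475 + $0 + $2,865 = $9,340.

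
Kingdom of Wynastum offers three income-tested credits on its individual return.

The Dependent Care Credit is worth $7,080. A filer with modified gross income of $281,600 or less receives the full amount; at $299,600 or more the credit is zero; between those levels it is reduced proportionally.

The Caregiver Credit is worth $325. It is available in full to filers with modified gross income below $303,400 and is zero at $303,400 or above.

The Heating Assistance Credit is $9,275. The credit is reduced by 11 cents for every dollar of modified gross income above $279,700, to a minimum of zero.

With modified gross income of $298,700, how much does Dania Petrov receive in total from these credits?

$7,864

Dependent Care Credit: $298,700 is $17,100 into a $18,000 phase-out range, leaving 900/18,000 of the credit: $7,080 × 900/18,000 = $354.
Caregiver Credit: $298,700 is below the $303,400 cutoff, so the full $325 applies.
Heating Assistance Credit: 11% of the $19,000 excess over $279,700 is $2,090; credit = $9,275 − $2,090 = $7,185.
Total: $354 + $325 + $7,185 = $7,864.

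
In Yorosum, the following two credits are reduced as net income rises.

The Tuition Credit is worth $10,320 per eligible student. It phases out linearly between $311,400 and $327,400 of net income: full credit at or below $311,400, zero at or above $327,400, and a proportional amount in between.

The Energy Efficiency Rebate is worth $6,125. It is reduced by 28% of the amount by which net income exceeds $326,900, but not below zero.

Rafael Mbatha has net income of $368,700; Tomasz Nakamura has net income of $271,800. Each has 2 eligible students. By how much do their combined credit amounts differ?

Rafael ($368,700): Tuition Credit: base = 2 × $10,320 = $20,640. $368,700 is at or above $327,400, so the credit is $0. Energy Efficiency Rebate: 28% of the $41,800 excess over $326,900 is $11,704 ≥ base, so the credit is $0. total $0 + $0 = $0
Tomasz ($271,800): Tuition Credit: base = 2 × $10,320 = $20,640. $271,800 is at or below the $311,400 threshold, so the full $20,640 applies. Energy Efficiency Rebate: $271,800 is at or below the $326,900 threshold, so the full $6,125 applies. total $20,640 + $6,125 = $26,765
Difference: |$0 − $26,765| = $26,765.

$26,765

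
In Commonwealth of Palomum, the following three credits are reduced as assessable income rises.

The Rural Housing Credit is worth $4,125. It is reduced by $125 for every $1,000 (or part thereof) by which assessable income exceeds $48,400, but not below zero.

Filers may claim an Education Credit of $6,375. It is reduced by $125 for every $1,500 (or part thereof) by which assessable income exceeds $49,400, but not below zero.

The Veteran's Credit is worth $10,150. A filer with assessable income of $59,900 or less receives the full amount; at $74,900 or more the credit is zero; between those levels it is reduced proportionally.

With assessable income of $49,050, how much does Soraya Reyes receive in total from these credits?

Rural Housing Credit: income exceeds $48,400 by $650, which is 1 full-or-partial $1,000 increment; reduction = 1 × $125 = $125, leaving $4,000.
Education Credit: $49,050 is at or below the $49,400 threshold, so the full $6,375 applies.
Veteran's Credit: $49,050 is at or below the $59,900 threshold, so the full $10,150 applies.
Total: $4,000 + $6,375 + $10,150 = $20,525.

$20,525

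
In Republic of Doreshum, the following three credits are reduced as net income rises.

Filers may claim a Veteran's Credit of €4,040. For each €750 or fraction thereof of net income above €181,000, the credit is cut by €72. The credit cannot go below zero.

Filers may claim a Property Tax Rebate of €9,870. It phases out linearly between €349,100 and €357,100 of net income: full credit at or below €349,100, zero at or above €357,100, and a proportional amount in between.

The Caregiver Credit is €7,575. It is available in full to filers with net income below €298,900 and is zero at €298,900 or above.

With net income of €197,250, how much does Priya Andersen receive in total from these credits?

€19,901

Veteran's Credit: income exceeds €181,000 by €16,250, which is 22 full-or-partial €750 increments; reduction = 22 × €72 = €1,584, leaving €2,456.
Property Tax Rebate: €197,250 is at or below the €349,100 threshold, so the full €9,870 applies.
Caregiver Credit: €197,250 is below the €298,900 cutoff, so the full €7,575 applies.
Total: €2,456 + €9,870 + €7,575 = €19,901.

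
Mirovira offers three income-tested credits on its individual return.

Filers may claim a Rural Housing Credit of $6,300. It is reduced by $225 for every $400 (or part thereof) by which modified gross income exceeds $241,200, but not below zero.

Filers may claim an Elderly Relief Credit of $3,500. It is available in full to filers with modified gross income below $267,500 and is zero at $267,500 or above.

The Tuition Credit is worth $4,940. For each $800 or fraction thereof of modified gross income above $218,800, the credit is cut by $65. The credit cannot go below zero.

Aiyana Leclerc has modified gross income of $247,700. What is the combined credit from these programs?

Rural Housing Credit: income exceeds $241,200 by $6,500, which is 17 full-or-partial $400 increments; reduction = 17 × $225 = $3,825, leaving $2,475.
Elderly Relief Credit: $247,700 is below the $267,500 cutoff, so the full $3,500 applies.
Tuition Credit: income exceeds $218,800 by $28,900, which is 37 full-or-partial $800 increments; reduction = 37 × $65 = $2,405, leaving $2,535.
Total: $2,475 + $3,500 + $2,535 = $8,510.

$8,510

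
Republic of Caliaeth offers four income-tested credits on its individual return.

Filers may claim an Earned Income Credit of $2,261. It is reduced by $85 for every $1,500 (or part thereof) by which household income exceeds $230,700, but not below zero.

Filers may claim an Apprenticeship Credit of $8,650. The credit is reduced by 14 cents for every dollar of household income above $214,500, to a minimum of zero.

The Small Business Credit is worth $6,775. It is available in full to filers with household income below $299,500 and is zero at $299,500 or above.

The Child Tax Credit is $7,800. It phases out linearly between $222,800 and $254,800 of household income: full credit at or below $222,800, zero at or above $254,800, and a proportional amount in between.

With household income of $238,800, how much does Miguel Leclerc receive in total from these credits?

$17,674

Earned Income Credit: income exceeds $230,700 by $8,100, which is 6 full-or-partial $1,500 increments; reduction = 6 × $85 = $510, leaving $1,751.
Apprenticeship Credit: 14% of the $24,300 excess over $214,500 is $3,402; credit = $8,650 − $3,402 = $5,248.
Small Business Credit: $238,800 is below the $299,500 cutoff, so the full $6,775 applies.
Child Tax Credit: $238,800 is $16,000 into a $32,000 phase-out range, leaving 16,000/32,000 of the credit: $7,800 × 16,000/32,000 = $3,900.
Total: $1,751 + $5,248 + $6,775 + $3,900 = $17,674.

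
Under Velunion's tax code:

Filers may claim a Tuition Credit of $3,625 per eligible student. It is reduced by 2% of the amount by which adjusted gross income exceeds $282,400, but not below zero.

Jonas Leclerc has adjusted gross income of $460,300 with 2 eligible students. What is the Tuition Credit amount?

$3,692

Tuition Credit: base = 2 × $3,625 = $7,250. 2% of the $177,900 excess over $282,400 is $3,558; credit = $7,250 − $3,558 = $3,692.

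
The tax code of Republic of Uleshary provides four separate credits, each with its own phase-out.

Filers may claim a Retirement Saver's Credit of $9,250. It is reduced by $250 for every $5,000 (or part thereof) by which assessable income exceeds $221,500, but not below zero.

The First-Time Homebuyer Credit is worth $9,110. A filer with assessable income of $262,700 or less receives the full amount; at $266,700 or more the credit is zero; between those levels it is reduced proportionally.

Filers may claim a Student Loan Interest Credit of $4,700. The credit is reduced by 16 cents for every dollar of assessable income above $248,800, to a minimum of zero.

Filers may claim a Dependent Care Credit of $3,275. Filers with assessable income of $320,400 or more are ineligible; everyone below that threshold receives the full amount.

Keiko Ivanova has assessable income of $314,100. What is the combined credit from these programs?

$7,775

Retirement Saver's Credit: income exceeds $221,500 by $92,600, which is 19 full-or-partial $5,000 increments; reduction = 19 × $250 = $4,750, leaving $4,500.
First-Time Homebuyer Credit: $314,100 is at or above $266,700, so the credit is $0.
Student Loan Interest Credit: 16% of the $65,300 excess over $248,800 is $10,448 ≥ base, so the credit is $0.
Dependent Care Credit: $314,100 is below the $320,400 cutoff, so the full $3,275 applies.
Total: $4,500 + $0 + $0 + $3,275 = $7,775.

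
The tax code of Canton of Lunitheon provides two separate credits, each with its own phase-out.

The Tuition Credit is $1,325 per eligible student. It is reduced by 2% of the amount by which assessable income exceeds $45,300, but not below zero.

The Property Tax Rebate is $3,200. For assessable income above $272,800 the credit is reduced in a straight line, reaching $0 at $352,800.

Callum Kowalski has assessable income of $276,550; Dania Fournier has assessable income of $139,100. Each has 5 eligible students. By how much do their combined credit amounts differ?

$2,899

Callum ($276,550): Tuition Credit: base = 5 × $1,325 = $6,625. 2% of the $231,250 excess over $45,300 is $4,625; credit = $6,625 − $4,625 = $2,000. Property Tax Rebate: $276,550 is $3,750 into a $80,000 phase-out range, leaving 76,250/80,000 of the credit: $3,200 × 76,250/80,000 = $3,050. total $2,000 + $3,050 = $5,050
Dania ($139,100): Tuition Credit: base = 5 × $1,325 = $6,625. 2% of the $93,800 excess over $45,300 is $1,876; credit = $6,625 − $1,876 = $4,749. Property Tax Rebate: $139,100 is at or below the $272,800 threshold, so the full $3,200 applies. total $4,749 + $3,200 = $7,949
Difference: |$5,050 − $7,949| = $2,899.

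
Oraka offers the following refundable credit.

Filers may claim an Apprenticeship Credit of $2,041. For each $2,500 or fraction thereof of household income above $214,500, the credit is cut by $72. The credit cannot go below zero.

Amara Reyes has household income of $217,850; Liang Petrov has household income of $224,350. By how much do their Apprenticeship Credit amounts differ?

$144

Amara ($217,850): Apprenticeship Credit: income exceeds $214,500 by $3,350, which is 2 full-or-partial $2,500 increments; reduction = 2 × $72 = $144, leaving $1,897.
Liang ($224,350): Apprenticeship Credit: income exceeds $214,500 by $9,850, which is 4 full-or-partial $2,500 increments; reduction = 4 × $72 = $288, leaving $1,753.
Difference: |$1,897 − $1,753| = $144.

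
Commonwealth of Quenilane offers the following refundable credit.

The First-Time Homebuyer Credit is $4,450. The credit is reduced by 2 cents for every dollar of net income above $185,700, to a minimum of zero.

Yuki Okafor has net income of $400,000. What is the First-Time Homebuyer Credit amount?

$164

First-Time Homebuyer Credit: 2% of the $214,300 excess over $185,700 is $4,286; credit = $4,450 − $4,286 = $164.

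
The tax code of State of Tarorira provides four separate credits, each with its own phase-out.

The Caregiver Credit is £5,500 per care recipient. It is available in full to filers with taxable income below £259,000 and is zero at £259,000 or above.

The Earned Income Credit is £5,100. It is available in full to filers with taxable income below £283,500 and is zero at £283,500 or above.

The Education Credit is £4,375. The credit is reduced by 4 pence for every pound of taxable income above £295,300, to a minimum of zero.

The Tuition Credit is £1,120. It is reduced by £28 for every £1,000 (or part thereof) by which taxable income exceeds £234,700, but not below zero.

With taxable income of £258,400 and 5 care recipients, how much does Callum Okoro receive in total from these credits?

£37,423

Caregiver Credit: base = 5 × £5,500 = £27,500. £258,400 is below the £259,000 cutoff, so the full £27,500 applies.
Earned Income Credit: £258,400 is below the £283,500 cutoff, so the full £5,100 applies.
Education Credit: £258,400 is at or below the £295,300 threshold, so the full £4,375 applies.
Tuition Credit: income exceeds £234,700 by £23,700, which is 24 full-or-partial £1,000 increments; reduction = 24 × £28 = £672, leaving £448.
Total: £27,500 + £5,100 + £4,375 + £448 = £37,423.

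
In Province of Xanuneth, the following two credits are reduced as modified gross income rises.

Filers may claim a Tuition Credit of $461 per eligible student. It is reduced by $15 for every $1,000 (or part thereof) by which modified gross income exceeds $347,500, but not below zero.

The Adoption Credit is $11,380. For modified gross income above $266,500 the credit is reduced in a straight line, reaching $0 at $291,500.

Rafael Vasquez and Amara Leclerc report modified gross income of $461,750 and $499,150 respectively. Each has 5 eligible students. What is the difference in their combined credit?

$555

Rafael ($461,750): Tuition Credit: base = 5 × $461 = $2,305. income exceeds $347,500 by $114,250, which is 115 full-or-partial $1,000 increments; reduction = 115 × $15 = $1,725, leaving $580. Adoption Credit: $461,750 is at or above $291,500, so the credit is $0. total $580 + $0 = $580
Amara ($499,150): Tuition Credit: base = 5 × $461 = $2,305. income exceeds $347,500 by $151,650, which is 152 full-or-partial $1,000 increments; reduction = 152 × $15 = $2,280, leaving $25. Adoption Credit: $499,150 is at or above $291,500, so the credit is $0. total $25 + $0 = $25
Difference: |$580 − $25| = $555.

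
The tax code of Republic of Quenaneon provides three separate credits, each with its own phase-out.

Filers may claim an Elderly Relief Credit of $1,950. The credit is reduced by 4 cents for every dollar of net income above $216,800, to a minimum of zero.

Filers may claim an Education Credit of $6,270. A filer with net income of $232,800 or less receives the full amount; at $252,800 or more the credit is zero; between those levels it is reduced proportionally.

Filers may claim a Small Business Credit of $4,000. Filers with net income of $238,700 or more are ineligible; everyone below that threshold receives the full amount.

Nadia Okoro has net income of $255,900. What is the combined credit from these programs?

Elderly Relief Credit: 4% of the $39,100 excess over $216,800 is $1,564; credit = $1,950 − $1,564 = $386.
Education Credit: $255,900 is at or above $252,800, so the credit is $0.
Small Business Credit: $255,900 meets or exceeds the $238,700 cutoff, so the credit is $0.
Total: $386 + $0 + $0 = $386.

$386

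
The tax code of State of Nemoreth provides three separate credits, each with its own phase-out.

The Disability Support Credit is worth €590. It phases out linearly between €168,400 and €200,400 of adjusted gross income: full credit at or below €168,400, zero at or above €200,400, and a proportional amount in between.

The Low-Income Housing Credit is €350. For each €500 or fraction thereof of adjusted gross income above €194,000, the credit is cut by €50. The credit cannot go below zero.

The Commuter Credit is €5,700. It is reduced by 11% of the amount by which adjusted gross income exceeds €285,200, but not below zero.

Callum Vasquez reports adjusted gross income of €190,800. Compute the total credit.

Disability Support Credit: €190,800 is €22,400 into a €32,000 phase-out range, leaving 9,600/32,000 of the credit: €590 × 9,600/32,000 = €177.
Low-Income Housing Credit: €190,800 is at or below the €194,000 threshold, so the full €350 applies.
Commuter Credit: €190,800 is at or below the €285,200 threshold, so the full €5,700 applies.
Total: €177 + €350 + €5,700 = €6,227.

€6,227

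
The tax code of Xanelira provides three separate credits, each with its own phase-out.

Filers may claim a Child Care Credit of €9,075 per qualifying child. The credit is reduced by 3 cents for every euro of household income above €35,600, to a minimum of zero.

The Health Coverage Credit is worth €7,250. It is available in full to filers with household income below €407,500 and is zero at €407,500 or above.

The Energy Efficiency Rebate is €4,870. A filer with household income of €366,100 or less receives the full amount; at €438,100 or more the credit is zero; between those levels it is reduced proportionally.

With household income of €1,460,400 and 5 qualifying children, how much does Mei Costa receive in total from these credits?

Child Care Credit: base = 5 × €9,075 = €45,375. 3% of the €1,424,800 excess over €35,600 is €42,744; credit = €45,375 − €42,744 = €2,631.
Health Coverage Credit: €1,460,400 meets or exceeds the €407,500 cutoff, so the credit is €0.
Energy Efficiency Rebate: €1,460,400 is at or above €438,100, so the credit is €0.
Total: €2,631 + €0 + €0 = €2,631.

€2,631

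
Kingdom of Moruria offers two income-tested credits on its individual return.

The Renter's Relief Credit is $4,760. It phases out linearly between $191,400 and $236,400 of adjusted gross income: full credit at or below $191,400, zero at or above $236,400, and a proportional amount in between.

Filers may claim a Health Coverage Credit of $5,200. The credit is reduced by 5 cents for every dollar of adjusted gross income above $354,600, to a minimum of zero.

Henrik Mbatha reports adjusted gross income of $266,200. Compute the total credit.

$5,200

Renter's Relief Credit: $266,200 is at or above $236,400, so the credit is $0.
Health Coverage Credit: $266,200 is at or below the $354,600 threshold, so the full $5,200 applies.
Total: $0 + $5,200 = $5,200.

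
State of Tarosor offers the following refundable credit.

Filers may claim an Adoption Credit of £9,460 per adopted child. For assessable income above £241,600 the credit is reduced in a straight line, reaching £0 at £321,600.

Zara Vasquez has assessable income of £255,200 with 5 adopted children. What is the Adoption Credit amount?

£39,259

Adoption Credit: base = 5 × £9,460 = £47,300. £255,200 is £13,600 into a £80,000 phase-out range, leaving 66,400/80,000 of the credit: £47,300 × 66,400/80,000 = £39,259.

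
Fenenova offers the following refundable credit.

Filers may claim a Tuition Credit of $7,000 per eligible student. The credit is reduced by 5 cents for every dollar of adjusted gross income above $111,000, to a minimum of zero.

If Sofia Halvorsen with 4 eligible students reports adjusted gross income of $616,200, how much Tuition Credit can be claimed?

Tuition Credit: base = 4 × $7,000 = $28,000. 5% of the $505,200 excess over $111,000 is $25,260; credit = $28,000 − $25,260 = $2,740.

$2,740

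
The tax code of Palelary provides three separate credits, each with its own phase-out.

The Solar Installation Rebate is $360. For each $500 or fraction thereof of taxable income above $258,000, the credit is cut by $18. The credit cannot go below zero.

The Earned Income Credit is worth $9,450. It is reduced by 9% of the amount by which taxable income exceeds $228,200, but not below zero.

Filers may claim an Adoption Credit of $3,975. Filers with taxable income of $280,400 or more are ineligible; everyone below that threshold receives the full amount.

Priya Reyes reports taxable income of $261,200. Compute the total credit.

$10,689

Solar Installation Rebate: income exceeds $258,000 by $3,200, which is 7 full-or-partial $500 increments; reduction = 7 × $18 = $126, leaving $234.
Earned Income Credit: 9% of the $33,000 excess over $228,200 is $2,970; credit = $9,450 − $2,970 = $6,480.
Adoption Credit: $261,200 is below the $280,400 cutoff, so the full $3,975 applies.
Total: $234 + $6,480 + $3,975 = $10,689.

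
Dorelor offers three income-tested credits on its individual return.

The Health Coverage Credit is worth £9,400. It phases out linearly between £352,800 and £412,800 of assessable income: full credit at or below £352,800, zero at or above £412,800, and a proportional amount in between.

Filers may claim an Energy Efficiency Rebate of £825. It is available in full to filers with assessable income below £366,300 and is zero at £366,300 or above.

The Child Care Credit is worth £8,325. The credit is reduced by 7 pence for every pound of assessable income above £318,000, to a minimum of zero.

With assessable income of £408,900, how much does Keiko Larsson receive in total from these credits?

Health Coverage Credit: £408,900 is £56,100 into a £60,000 phase-out range, leaving 3,900/60,000 of the credit: £9,400 × 3,900/60,000 = £611.
Energy Efficiency Rebate: £408,900 meets or exceeds the £366,300 cutoff, so the credit is £0.
Child Care Credit: 7% of the £90,900 excess over £318,000 is £6,363; credit = £8,325 − £6,363 = £1,962.
Total: £611 + £0 + £1,962 = £2,573.

£2,573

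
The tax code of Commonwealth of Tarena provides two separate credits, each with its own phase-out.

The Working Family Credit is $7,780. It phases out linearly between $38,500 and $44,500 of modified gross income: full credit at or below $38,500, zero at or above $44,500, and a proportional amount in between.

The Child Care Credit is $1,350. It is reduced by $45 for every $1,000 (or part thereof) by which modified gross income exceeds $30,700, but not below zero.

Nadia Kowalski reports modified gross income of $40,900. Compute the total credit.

Working Family Credit: $40,900 is $2,400 into a $6,000 phase-out range, leaving 3,600/6,000 of the credit: $7,780 × 3,600/6,000 = $4,668.
Child Care Credit: income exceeds $30,700 by $10,200, which is 11 full-or-partial $1,000 increments; reduction = 11 × $45 = $495, leaving $855.
Total: $4,668 + $855 = $5,523.

$5,523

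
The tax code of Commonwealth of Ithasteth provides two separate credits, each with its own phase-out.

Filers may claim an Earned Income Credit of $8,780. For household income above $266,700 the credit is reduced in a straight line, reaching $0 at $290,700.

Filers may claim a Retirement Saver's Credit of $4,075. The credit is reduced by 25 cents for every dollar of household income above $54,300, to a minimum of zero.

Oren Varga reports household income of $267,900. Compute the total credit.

$8,341

Earned Income Credit: $267,900 is $1,200 into a $24,000 phase-out range, leaving 22,800/24,000 of the credit: $8,780 × 22,800/24,000 = $8,341.
Retirement Saver's Credit: 25% of the $213,600 excess over $54,300 is $53,400 ≥ base, so the credit is $0.
Total: $8,341 + $0 = $8,341.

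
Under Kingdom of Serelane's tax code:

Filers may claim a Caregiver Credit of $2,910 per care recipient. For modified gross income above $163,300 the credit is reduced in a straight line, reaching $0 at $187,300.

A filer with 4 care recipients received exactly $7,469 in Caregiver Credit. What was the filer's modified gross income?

Full credit = 4 × $2,910 = $11,640.
$7,469 is 7,469/11,640 of the full $11,640, so 4,171/11,640 of the $24,000 range has been used: income = $163,300 + $24,000 × 4,171/11,640 = $171,900.

$171,900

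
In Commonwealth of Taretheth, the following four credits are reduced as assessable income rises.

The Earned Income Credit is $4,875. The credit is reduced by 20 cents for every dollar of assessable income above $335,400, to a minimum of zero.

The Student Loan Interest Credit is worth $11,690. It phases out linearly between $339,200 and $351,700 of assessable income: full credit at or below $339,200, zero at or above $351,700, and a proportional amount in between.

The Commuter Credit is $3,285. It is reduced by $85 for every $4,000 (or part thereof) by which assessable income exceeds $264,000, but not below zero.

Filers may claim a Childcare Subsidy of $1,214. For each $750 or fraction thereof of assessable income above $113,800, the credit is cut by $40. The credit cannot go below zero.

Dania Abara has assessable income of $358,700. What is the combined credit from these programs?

Earned Income Credit: 20% of the $23,300 excess over $335,400 is $4,660; credit = $4,875 − $4,660 = $215.
Student Loan Interest Credit: $358,700 is at or above $351,700, so the credit is $0.
Commuter Credit: income exceeds $264,000 by $94,700, which is 24 full-or-partial $4,000 increments; reduction = 24 × $85 = $2,040, leaving $1,245.
Childcare Subsidy: income exceeds $113,800 by $244,900 → 327 increments × $40 = $13,080 ≥ base, so the credit is $0.
Total: $215 + $0 + $1,245 + $0 = $1,460.

$1,460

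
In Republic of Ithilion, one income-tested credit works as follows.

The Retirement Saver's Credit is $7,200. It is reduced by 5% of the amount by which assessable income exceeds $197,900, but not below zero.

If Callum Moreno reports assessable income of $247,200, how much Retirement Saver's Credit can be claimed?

Retirement Saver's Credit: 5% of the $49,300 excess over $197,900 is $2,465; credit = $7,200 − $2,465 = $4,735.

$4,735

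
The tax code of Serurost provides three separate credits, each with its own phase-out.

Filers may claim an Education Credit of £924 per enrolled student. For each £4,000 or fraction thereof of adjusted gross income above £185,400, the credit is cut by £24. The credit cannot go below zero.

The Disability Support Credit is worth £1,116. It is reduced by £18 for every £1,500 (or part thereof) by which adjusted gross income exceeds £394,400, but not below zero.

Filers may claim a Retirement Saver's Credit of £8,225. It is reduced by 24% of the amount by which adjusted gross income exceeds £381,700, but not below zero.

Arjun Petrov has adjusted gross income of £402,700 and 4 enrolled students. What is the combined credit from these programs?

£6,569

Education Credit: base = 4 × £924 = £3,696. income exceeds £185,400 by £217,300, which is 55 full-or-partial £4,000 increments; reduction = 55 × £24 = £1,320, leaving £2,376.
Disability Support Credit: income exceeds £394,400 by £8,300, which is 6 full-or-partial £1,500 increments; reduction = 6 × £18 = £108, leaving £1,008.
Retirement Saver's Credit: 24% of the £21,000 excess over £381,700 is £5,040; credit = £8,225 − £5,040 = £3,185.
Total: £2,376 + £1,008 + £3,185 = £6,569.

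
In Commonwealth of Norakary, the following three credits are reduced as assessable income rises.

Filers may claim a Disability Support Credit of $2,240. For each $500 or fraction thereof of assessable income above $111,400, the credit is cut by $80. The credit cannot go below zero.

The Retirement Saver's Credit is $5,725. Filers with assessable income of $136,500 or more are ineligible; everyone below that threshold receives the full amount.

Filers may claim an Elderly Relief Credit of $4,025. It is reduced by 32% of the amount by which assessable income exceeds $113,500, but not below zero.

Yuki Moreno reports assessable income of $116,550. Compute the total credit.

$10,134

Disability Support Credit: income exceeds $111,400 by $5,150, which is 11 full-or-partial $500 increments; reduction = 11 × $80 = $880, leaving $1,360.
Retirement Saver's Credit: $116,550 is below the $136,500 cutoff, so the full $5,725 applies.
Elderly Relief Credit: 32% of the $3,050 excess over $113,500 is $976; credit = $4,025 − $976 = $3,049.
Total: $1,360 + $5,725 + $3,049 = $10,134.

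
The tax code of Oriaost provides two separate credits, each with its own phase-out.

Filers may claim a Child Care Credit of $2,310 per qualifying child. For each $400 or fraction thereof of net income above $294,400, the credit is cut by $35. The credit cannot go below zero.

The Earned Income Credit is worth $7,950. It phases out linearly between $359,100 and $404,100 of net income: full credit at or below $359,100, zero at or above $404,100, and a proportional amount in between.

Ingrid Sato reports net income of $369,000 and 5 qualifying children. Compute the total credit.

$11,206

Child Care Credit: base = 5 × $2,310 = $11,550. income exceeds $294,400 by $74,600, which is 187 full-or-partial $400 increments; reduction = 187 × $35 = $6,545, leaving $5,005.
Earned Income Credit: $369,000 is $9,900 into a $45,000 phase-out range, leaving 35,100/45,000 of the credit: $7,950 × 35,100/45,000 = $6,201.
Total: $5,005 + $6,201 = $11,206.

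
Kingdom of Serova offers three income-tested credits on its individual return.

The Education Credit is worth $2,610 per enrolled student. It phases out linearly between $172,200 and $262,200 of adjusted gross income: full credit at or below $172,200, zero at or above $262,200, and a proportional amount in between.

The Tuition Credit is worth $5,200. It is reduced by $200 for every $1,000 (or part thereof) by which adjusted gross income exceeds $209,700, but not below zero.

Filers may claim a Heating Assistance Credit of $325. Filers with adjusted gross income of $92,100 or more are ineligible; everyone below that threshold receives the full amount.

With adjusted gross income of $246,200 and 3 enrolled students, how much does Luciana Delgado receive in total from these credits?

Education Credit: base = 3 × $2,610 = $7,830. $246,200 is $74,000 into a $90,000 phase-out range, leaving 16,000/90,000 of the credit: $7,830 × 16,000/90,000 = $1,392.
Tuition Credit: income exceeds $209,700 by $36,500 → 37 increments × $200 = $7,400 ≥ base, so the credit is $0.
Heating Assistance Credit: $246,200 meets or exceeds the $92,100 cutoff, so the credit is $0.
Total: $1,392 + $0 + $0 = $1,392.

$1,392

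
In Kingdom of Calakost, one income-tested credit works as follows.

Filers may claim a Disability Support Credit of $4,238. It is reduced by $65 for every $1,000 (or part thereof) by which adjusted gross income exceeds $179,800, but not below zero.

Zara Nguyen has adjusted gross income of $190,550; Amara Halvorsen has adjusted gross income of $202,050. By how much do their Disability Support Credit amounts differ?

Zara ($190,550): Disability Support Credit: income exceeds $179,800 by $10,750, which is 11 full-or-partial $1,000 increments; reduction = 11 × $65 = $715, leaving $3,523.
Amara ($202,050): Disability Support Credit: income exceeds $179,800 by $22,250, which is 23 full-or-partial $1,000 increments; reduction = 23 × $65 = $1,495, leaving $2,743.
Difference: |$3,523 − $2,743| = $780.

$780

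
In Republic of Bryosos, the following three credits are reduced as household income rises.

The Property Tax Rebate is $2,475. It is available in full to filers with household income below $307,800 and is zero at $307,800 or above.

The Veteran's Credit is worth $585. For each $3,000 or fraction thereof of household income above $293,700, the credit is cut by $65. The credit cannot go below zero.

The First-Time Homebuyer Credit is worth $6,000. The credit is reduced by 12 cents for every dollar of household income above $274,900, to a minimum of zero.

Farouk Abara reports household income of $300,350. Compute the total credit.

Property Tax Rebate: $300,350 is below the $307,800 cutoff, so the full $2,475 applies.
Veteran's Credit: income exceeds $293,700 by $6,650, which is 3 full-or-partial $3,000 increments; reduction = 3 × $65 = $195, leaving $390.
First-Time Homebuyer Credit: 12% of the $25,450 excess over $274,900 is $3,054; credit = $6,000 − $3,054 = $2,946.
Total: $2,475 + $390 + $2,946 = $5,811.

$5,811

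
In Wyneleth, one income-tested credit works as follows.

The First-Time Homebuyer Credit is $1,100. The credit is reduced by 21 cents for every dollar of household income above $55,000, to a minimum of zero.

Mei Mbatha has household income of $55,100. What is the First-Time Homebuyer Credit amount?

First-Time Homebuyer Credit: 21% of the $100 excess over $55,000 is $21; credit = $1,100 − $21 = $1,079.

$1,079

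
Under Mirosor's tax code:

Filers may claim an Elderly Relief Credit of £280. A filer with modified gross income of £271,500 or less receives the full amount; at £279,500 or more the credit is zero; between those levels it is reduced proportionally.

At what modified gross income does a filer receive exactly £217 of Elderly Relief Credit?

£273,300

£217 is 217/280 of the full £280, so 63/280 of the £8,000 range has been used: income = £271,500 + £8,000 × 63/280 = £273,300.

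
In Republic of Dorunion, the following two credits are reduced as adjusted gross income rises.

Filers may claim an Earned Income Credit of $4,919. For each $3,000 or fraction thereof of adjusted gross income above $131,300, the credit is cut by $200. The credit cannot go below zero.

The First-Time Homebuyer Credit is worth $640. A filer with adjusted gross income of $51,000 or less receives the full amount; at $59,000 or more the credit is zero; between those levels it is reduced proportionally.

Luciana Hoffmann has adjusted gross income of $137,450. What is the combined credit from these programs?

$4,319

Earned Income Credit: income exceeds $131,300 by $6,150, which is 3 full-or-partial $3,000 increments; reduction = 3 × $200 = $600, leaving $4,319.
First-Time Homebuyer Credit: $137,450 is at or above $59,000, so the credit is $0.
Total: $4,319 + $0 = $4,319.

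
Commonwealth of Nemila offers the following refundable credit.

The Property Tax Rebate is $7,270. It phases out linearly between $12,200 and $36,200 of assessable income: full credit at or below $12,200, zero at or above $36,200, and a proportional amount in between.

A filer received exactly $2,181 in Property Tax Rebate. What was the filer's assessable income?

$29,000

$2,181 is 2,181/7,270 of the full $7,270, so 5,089/7,270 of the $24,000 range has been used: income = $12,200 + $24,000 × 5,089/7,270 = $29,000.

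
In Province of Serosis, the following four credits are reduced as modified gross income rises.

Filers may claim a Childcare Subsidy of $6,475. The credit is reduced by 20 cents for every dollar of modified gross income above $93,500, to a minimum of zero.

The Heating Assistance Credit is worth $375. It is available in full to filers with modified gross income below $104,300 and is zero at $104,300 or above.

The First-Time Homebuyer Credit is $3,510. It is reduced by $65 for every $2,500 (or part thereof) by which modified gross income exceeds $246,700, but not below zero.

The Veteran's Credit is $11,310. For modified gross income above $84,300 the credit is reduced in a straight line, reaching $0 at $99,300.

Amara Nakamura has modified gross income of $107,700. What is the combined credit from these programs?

Childcare Subsidy: 20% of the $14,200 excess over $93,500 is $2,840; credit = $6,475 − $2,840 = $3,635.
Heating Assistance Credit: $107,700 meets or exceeds the $104,300 cutoff, so the credit is $0.
First-Time Homebuyer Credit: $107,700 is at or below the $246,700 threshold, so the full $3,510 applies.
Veteran's Credit: $107,700 is at or above $99,300, so the credit is $0.
Total: $3,635 + $0 + $3,510 + $0 = $7,145.

$7,145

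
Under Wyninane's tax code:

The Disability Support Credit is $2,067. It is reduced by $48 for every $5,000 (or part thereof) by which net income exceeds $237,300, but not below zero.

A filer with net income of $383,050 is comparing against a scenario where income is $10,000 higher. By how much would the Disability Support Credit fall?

$96

At $383,050 — income exceeds $237,300 by $145,750, which is 30 full-or-partial $5,000 increments; reduction = 30 × $48 = $1,440, leaving $627.
At $393,050 — income exceeds $237,300 by $155,750, which is 32 full-or-partial $5,000 increments; reduction = 32 × $48 = $1,536, leaving $531.
Lost: $627 − $531 = $96.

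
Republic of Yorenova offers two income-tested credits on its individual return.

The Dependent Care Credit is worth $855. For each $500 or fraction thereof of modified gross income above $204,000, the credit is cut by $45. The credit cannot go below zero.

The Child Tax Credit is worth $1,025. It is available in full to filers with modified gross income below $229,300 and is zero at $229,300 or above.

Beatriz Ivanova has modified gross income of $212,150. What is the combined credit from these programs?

Dependent Care Credit: income exceeds $204,000 by $8,150, which is 17 full-or-partial $500 increments; reduction = 17 × $45 = $765, leaving $90.
Child Tax Credit: $212,150 is below the $229,300 cutoff, so the full $1,025 applies.
Total: $90 + $1,025 = $1,115.

$1,115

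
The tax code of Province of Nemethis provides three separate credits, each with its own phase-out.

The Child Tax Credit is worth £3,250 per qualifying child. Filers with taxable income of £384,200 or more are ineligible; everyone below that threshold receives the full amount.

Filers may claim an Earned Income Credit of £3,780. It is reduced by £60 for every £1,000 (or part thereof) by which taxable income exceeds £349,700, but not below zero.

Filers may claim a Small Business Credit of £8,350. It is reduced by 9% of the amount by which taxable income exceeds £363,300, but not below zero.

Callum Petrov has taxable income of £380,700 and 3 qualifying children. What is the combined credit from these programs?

£18,454

Child Tax Credit: base = 3 × £3,250 = £9,750. £380,700 is below the £384,200 cutoff, so the full £9,750 applies.
Earned Income Credit: income exceeds £349,700 by £31,000, which is 31 full-or-partial £1,000 increments; reduction = 31 × £60 = £1,860, leaving £1,920.
Small Business Credit: 9% of the £17,400 excess over £363,300 is £1,566; credit = £8,350 − £1,566 = £6,784.
Total: £9,750 + £1,920 + £6,784 = £18,454.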